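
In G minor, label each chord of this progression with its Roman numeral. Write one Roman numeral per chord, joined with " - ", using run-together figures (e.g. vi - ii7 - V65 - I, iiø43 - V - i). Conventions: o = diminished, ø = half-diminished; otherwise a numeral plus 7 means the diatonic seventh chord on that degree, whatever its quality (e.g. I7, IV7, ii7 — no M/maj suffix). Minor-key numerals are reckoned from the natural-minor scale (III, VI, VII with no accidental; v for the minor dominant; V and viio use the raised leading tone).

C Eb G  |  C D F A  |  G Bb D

C-Eb-G has root C, degree 4 in G minor, so iv.
C-D-F-A: minor seventh chord on D = scale degree 5 → v42.
G-Bb-D has root G, degree 1 in G minor, so i.

iv - v42 - i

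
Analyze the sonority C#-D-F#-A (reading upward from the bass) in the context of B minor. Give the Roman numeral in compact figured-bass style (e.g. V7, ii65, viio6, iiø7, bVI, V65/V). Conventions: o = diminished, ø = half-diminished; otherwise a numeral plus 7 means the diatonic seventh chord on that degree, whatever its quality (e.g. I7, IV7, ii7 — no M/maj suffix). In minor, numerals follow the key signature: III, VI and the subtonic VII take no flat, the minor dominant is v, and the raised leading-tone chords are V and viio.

III42

The pitches D-F#-A-C# form a major seventh chord rooted on D.
In B minor, D is the mediant; the diatonic major seventh chord there is III7.
With C# in the bass the chord is in third inversion, so the figured bass is 42.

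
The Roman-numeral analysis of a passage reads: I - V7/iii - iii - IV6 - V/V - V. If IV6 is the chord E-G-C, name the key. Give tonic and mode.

G major

The chord C/E is a major triad rooted on C; its label is IV6.
Counting down 3 scale steps from C places the tonic on G; a major triad on degree 4 is diatonic only in major.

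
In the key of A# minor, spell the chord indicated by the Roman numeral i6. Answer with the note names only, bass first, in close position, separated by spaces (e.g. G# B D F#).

C# E# A#

In A# minor, scale degree 1 is A#, and the diatonic chord built there is a minor triad.
Stacking thirds from A# gives A#-C#-E#.
With the 6 figure the chord is in first inversion; from the bass C# upward in close position it reads C#-E#-A#.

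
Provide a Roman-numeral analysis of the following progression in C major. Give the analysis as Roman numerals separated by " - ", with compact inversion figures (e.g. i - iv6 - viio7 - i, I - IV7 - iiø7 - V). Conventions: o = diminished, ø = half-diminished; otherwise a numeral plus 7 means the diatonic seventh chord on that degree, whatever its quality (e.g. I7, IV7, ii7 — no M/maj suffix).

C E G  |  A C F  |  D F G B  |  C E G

I - IV6 - V43 - I

C-E-G: root C is the tonic; major triad there is I.
A-C-F: root F is the subdominant; major triad there is IV6.
D-F-G-B: root G is the dominant; dominant seventh chord there is V43.
C-E-G: root C is the tonic; major triad there is I.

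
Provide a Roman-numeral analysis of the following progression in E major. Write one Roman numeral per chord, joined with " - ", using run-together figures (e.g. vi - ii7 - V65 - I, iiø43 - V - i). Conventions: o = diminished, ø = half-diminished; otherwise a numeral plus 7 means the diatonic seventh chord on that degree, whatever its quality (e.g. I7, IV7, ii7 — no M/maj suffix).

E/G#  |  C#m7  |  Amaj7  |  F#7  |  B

E/G# has root E, degree 1 in E major, so I6.
C#m7: root C# is the submediant; minor seventh chord there is vi7.
Amaj7: root A is the subdominant; major seventh chord there is IV7.
F#7: chromatic; F# is V of V, so V7/V.
B: root B is the dominant; major triad there is V.

I6 - vi7 - IV7 - V7/V - V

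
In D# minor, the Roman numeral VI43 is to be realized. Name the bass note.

VI in D# minor has root B; the chord is B-D#-F#-A#.
The figure 43 means second inversion — the fifth is in the bass.

F#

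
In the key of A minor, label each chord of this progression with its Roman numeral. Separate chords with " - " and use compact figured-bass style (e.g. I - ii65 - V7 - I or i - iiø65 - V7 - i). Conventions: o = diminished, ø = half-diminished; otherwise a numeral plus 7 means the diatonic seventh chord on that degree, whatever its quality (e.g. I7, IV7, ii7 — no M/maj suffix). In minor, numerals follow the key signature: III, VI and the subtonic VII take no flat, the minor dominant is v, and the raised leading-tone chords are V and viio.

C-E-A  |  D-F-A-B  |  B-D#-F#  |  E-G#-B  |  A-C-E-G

C-E-A: root A is the tonic; minor triad there is i6.
D-F-A-B: root B is the supertonic; half-diminished seventh chord there is iiø65.
B-D#-F#: chromatic; B is V of V, so V/V.
E-G#-B: major triad on E = scale degree 5 → V.
A-C-E-G: root A is the tonic; minor seventh chord there is i7.

i6 - iiø65 - V/V - V - i7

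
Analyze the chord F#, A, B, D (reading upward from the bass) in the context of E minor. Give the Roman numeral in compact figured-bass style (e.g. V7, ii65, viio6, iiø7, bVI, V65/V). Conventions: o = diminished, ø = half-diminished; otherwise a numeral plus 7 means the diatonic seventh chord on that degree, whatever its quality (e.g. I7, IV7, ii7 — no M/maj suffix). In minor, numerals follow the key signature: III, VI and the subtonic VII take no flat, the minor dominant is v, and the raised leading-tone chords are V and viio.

v43

Stacked in thirds the chord is B-D-F#-A: a minor seventh chord on B.
B is scale degree 5 in E minor, and a minor seventh chord on that degree is written v7.
With F# in the bass the chord is in second inversion, so the figured bass is 43.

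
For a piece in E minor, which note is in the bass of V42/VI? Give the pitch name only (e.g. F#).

The applied chord V42/VI is rooted on G: G-B-D-F.
The figure 42 means third inversion — the seventh is in the bass.

F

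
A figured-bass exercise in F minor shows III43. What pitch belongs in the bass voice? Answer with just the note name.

III in F minor has root Ab; the chord is Ab-C-Eb-G.
The figure 43 means second inversion — the fifth is in the bass.

Eb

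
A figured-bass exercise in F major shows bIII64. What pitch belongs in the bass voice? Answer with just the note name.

bIII in F major has root Ab; the chord is Ab-C-Eb.
The figure 64 means second inversion — the fifth is in the bass.

Eb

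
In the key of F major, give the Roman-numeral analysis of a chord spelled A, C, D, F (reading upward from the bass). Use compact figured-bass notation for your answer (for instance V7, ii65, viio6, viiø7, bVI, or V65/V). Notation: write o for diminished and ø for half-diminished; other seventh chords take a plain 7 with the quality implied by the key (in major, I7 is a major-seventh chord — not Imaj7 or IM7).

Stacked in thirds the chord is D-F-A-C: a minor seventh chord on D.
D is scale degree 6 in F major, and a minor seventh chord on that degree is written vi7.
With A in the bass the chord is in second inversion, so the figured bass is 43.

vi43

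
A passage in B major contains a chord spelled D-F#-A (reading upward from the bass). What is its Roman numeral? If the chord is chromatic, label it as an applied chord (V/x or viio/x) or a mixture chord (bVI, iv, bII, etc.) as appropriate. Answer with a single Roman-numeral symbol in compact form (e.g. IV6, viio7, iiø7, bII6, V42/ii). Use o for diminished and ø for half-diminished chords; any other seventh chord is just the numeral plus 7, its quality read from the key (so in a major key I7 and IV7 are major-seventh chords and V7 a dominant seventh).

Stacked in thirds the chord is D-F#-A: a major triad on D.
D is the lowered third degree of B major (diatonic 3 would be D#). This is a major triad on the lowered third degree, borrowed from the parallel minor.

bIII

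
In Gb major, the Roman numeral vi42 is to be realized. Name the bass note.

Db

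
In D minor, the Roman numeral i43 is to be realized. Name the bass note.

A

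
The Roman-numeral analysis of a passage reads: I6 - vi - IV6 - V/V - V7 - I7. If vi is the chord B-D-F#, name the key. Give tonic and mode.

vi is given as B-D-F# — a minor triad with root B.
Counting down 5 scale steps from B places the tonic on D; a minor triad on degree 6 is diatonic only in major.

D major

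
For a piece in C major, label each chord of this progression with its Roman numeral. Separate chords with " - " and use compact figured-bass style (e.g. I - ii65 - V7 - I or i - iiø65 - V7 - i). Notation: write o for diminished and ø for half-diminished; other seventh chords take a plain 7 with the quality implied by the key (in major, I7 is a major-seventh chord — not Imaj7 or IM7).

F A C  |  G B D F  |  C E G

F-A-C: root F is the subdominant; major triad there is IV.
G-B-D-F: root G is the dominant; dominant seventh chord there is V7.
C-E-G has root C, degree 1 in C major, so I.

IV - V7 - I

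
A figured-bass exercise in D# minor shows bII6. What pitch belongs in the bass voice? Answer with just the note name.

G#

bII in D# minor has root E; the chord is E-G#-B.
The figure 6 means first inversion — the third is in the bass.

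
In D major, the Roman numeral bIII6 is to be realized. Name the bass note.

A

bIII in D major has root F; the chord is F-A-C.
The figure 6 means first inversion — the third is in the bass.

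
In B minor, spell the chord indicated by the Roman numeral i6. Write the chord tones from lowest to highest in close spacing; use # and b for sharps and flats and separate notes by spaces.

D F# B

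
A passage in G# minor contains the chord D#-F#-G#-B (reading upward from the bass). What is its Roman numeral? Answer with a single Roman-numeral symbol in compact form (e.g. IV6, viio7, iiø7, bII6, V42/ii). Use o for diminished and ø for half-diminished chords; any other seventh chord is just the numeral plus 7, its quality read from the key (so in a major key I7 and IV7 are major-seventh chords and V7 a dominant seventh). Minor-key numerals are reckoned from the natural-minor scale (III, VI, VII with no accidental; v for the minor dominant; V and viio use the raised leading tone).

i43

The pitches G#-B-D#-F# form a minor seventh chord rooted on G#.
G# is scale degree 1 in G# minor, and a minor seventh chord on that degree is written i7.
With D# in the bass the chord is in second inversion, so the figured bass is 43.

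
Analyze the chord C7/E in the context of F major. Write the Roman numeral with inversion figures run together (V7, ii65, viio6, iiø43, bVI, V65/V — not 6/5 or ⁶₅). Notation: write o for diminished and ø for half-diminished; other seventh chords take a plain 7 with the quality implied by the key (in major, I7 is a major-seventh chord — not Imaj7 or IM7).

V65

Stacked in thirds the chord is C-E-G-Bb: a dominant seventh chord on C.
C is scale degree 5 in F major, and a dominant seventh chord on that degree is written V7.
With E in the bass the chord is in first inversion, so the figured bass is 65.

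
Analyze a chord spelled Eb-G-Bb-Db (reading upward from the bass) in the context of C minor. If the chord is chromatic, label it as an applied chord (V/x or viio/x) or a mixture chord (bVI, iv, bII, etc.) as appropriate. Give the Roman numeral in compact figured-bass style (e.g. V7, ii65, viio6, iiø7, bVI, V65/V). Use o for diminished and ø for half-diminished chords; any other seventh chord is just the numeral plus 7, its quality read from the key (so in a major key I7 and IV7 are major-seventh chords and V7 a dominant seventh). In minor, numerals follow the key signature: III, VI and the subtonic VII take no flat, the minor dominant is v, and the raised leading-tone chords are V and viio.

V7/VI

Stacked in thirds the chord is Eb-G-Bb-Db: a dominant seventh chord on Eb.
Eb is not a diatonic chord root with this quality in C minor, but it lies a perfect fifth above Ab (VI), so the chord functions as an applied dominant of VI.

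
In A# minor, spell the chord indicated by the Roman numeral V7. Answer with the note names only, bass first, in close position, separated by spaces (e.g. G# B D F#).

In A# minor, the dominant is E#. The dominant is major (leading tone raised), so V is a dominant seventh chord.
That chord is spelled E#-G##-B#-D#.

E# G## B# D#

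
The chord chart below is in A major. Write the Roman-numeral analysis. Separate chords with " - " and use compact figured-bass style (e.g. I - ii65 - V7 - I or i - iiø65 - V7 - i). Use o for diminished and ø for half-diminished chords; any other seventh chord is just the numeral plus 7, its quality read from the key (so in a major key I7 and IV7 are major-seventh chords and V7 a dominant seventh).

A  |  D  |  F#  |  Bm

A has root A, degree 1 in A major, so I.
D: major triad on D = scale degree 4 → IV.
F# is the secondary dominant of ii (major triad on F#): V/ii.
Bm: root B is the supertonic; minor triad there is ii.

I - IV - V/ii - ii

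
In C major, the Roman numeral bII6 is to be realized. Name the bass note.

bII in C major has root Db; the chord is Db-F-Ab.
The figure 6 means first inversion — the third is in the bass.

F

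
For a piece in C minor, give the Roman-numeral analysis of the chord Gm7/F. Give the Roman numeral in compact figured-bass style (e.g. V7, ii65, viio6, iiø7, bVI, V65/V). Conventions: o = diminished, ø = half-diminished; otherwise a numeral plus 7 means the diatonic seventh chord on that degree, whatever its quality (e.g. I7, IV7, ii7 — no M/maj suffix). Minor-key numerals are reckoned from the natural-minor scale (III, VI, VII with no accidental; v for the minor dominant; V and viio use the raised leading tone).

v42

Stacked in thirds the chord is G-Bb-D-F: a minor seventh chord on G.
G is scale degree 5 in C minor, and a minor seventh chord on that degree is written v7.
With F in the bass the chord is in third inversion, so the figured bass is 42.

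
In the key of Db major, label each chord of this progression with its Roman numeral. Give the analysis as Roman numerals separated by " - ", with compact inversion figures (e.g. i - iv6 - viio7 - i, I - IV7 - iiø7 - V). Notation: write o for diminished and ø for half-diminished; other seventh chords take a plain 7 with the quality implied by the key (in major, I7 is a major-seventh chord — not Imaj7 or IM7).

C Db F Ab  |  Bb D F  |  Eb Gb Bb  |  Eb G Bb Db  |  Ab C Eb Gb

I42 - V/ii - ii - V7/V - V7

C-Db-F-Ab: root Db is the tonic; major seventh chord there is I42.
Bb-D-F: a major triad on Bb, the applied dominant of ii → V/ii.
Eb-Gb-Bb has root Eb, degree 2 in Db major, so ii.
Eb-G-Bb-Db is the secondary dominant of V (dominant seventh chord on Eb): V7/V.
Ab-C-Eb-Gb: root Ab is the dominant; dominant seventh chord there is V7.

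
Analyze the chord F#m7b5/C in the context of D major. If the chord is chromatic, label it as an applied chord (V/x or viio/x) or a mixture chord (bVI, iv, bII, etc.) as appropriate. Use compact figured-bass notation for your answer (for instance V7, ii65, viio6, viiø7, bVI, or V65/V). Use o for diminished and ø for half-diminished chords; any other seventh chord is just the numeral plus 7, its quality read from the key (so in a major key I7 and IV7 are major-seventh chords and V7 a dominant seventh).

viiø43/IV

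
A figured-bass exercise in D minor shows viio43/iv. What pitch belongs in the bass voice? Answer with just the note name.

The applied chord viio43/iv is rooted on F#: F#-A-C-Eb.
The figure 43 means second inversion — the fifth is in the bass.

C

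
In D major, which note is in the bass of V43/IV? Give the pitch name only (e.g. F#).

The applied chord V43/IV is rooted on D: D-F#-A-C.
The figure 43 means second inversion — the fifth is in the bass.

A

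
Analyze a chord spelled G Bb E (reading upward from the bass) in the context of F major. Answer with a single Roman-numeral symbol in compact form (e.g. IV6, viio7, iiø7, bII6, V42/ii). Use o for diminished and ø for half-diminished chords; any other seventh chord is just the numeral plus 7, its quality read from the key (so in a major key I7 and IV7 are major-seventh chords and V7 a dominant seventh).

The pitches E-G-Bb form a diminished triad rooted on E.
E is scale degree 7 in F major, and a diminished triad on that degree is written viio.
With G in the bass the chord is in first inversion, so the figured bass is 6.

viio6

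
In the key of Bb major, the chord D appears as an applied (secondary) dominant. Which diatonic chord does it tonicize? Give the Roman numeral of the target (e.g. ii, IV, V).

vi

The chord is a major triad on D.
A dominant resolves down a perfect fifth: D → G. In Bb major, G is scale degree 6, i.e. vi.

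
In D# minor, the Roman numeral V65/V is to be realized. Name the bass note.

The applied chord V65/V is rooted on E#: E#-G##-B#-D#.
The figure 65 means first inversion — the third is in the bass.

G##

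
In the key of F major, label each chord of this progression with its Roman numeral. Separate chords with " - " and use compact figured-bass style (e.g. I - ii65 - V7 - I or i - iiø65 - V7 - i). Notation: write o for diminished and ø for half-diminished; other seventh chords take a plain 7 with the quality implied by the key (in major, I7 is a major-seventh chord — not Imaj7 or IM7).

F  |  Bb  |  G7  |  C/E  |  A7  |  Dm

I - IV - V7/V - V6 - V7/vi - vi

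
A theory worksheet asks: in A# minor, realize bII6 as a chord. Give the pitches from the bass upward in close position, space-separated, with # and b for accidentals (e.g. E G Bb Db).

D# F# B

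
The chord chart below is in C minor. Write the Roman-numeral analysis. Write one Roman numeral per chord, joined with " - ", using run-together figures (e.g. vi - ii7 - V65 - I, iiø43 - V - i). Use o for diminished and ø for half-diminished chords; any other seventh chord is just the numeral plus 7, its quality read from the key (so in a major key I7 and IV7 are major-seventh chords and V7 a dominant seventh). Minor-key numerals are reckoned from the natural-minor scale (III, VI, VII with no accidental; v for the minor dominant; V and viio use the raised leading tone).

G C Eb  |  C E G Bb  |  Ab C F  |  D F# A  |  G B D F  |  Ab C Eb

G-C-Eb: minor triad on C = scale degree 1 → i64.
C-E-G-Bb is the secondary dominant of iv (dominant seventh chord on C): V7/iv.
Ab-C-F: root F is the subdominant; minor triad there is iv6.
D-F#-A: chromatic; D is V of V, so V/V.
G-B-D-F has root G, degree 5 in C minor, so V7.
Ab-C-Eb: root Ab is the submediant; major triad there is VI.

i64 - V7/iv - iv6 - V/V - V7 - VI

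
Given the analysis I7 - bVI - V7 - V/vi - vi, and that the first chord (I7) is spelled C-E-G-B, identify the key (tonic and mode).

I7 is given as C-E-G-B — a major seventh chord with root C.
If C is scale degree 1 and the mode makes that degree carry a major seventh chord, the tonic is C and the mode is major.

C major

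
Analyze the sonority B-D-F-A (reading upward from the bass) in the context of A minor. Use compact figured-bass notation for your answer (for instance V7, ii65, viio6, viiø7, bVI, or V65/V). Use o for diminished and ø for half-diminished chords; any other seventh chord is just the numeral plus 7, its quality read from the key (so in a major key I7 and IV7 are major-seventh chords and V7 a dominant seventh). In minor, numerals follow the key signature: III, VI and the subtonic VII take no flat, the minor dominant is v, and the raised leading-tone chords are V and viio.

iiø7

The pitches B-D-F-A form a half-diminished seventh chord rooted on B.
B is scale degree 2 in A minor, and a half-diminished seventh chord on that degree is written iiø7.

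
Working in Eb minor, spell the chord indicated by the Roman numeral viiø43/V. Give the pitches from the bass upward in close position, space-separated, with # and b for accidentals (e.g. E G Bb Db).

Eb G A C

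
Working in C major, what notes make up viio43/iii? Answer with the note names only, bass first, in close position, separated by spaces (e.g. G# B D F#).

A C D# F#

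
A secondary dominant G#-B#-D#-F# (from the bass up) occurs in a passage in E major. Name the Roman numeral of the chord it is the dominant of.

vi

The chord is a dominant seventh chord on G#.
A dominant resolves down a perfect fifth: G# → C#. In E major, C# is scale degree 6, i.e. vi.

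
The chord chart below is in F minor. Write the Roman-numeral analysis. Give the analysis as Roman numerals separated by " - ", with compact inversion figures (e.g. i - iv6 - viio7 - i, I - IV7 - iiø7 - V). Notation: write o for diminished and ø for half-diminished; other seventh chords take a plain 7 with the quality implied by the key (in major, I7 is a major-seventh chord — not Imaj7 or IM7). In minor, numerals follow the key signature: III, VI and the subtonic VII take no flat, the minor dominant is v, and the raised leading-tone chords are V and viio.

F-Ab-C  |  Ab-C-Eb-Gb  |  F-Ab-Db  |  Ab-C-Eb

i - V7/VI - VI6 - III

F-Ab-C has root F, degree 1 in F minor, so i.
Ab-C-Eb-Gb is the secondary dominant of VI (dominant seventh chord on Ab): V7/VI.
F-Ab-Db: major triad on Db = scale degree 6 → VI6.
Ab-C-Eb: root Ab is the mediant; major triad there is III.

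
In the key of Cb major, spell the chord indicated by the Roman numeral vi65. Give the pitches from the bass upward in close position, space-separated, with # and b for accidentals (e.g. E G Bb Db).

Cb Eb Gb Ab

The numeral's case and figure indicate a minor seventh chord. In Cb major its root, the sixth degree, is Ab.
That chord is spelled Ab-Cb-Eb-Gb.
The figured bass 65 indicates first inversion, placing the third (Cb) in the bass: Cb-Eb-Gb-Ab.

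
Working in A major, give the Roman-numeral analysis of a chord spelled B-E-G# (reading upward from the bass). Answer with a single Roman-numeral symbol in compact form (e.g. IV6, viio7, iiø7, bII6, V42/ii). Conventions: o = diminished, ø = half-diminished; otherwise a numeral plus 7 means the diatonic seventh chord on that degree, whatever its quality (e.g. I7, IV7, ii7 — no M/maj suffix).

Stacked in thirds the chord is E-G#-B: a major triad on E.
In A major, E is the dominant; the diatonic major triad there is V.
With B in the bass the chord is in second inversion, so the figured bass is 64.

V64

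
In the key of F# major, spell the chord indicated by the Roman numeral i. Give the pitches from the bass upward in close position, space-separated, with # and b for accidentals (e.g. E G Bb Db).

F# A C#

i is the minor tonic, borrowed from the parallel minor. In F# major that root is F#.
So the chord is F#-A-C#.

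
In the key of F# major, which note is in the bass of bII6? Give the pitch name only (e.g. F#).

B

bII in F# major has root G; the chord is G-B-D.
The figure 6 means first inversion — the third is in the bass.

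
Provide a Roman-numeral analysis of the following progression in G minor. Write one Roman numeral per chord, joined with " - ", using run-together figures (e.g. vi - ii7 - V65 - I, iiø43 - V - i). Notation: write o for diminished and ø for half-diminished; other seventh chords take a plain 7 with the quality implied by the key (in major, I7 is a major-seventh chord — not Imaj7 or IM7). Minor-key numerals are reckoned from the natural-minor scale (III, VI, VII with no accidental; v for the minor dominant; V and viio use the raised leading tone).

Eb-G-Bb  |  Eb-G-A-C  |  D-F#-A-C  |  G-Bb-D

VI - iiø43 - V7 - i

Eb-G-Bb has root Eb, degree 6 in G minor, so VI.
Eb-G-A-C: half-diminished seventh chord on A = scale degree 2 → iiø43.
D-F#-A-C: dominant seventh chord on D = scale degree 5 → V7.
G-Bb-D has root G, degree 1 in G minor, so i.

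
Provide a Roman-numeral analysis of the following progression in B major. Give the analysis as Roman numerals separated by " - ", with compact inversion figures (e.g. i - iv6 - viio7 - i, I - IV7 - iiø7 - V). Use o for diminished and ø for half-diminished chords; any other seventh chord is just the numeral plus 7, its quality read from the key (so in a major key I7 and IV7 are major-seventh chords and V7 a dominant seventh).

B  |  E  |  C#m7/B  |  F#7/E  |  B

I - IV - ii42 - V42 - I

B: root B is the tonic; major triad there is I.
E has root E, degree 4 in B major, so IV.
C#m7/B: minor seventh chord on C# = scale degree 2 → ii42.
F#7/E: dominant seventh chord on F# = scale degree 5 → V42.
B: root B is the tonic; major triad there is I.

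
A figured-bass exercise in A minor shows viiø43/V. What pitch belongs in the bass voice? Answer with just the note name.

The applied chord viiø43/V is rooted on D#: D#-F#-A-C#.
The figure 43 means second inversion — the fifth is in the bass.

A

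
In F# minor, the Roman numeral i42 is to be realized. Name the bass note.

i in F# minor has root F#; the chord is F#-A-C#-E.
The figure 42 means third inversion — the seventh is in the bass.

E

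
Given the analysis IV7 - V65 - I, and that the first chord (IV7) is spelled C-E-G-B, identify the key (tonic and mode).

The anchor chord is a major seventh chord on C, labeled IV7.
If C is scale degree 4 and the mode makes that degree carry a major seventh chord, the tonic is G and the mode is major.

G major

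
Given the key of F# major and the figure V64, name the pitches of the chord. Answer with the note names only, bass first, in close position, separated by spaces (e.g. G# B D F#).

G# C# E#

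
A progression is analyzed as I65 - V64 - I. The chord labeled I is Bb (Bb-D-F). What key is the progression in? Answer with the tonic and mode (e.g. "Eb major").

Bb major

I is given as Bb-D-F — a major triad with root Bb.
If Bb is scale degree 1 and the mode makes that degree carry a major triad, the tonic is Bb and the mode is major.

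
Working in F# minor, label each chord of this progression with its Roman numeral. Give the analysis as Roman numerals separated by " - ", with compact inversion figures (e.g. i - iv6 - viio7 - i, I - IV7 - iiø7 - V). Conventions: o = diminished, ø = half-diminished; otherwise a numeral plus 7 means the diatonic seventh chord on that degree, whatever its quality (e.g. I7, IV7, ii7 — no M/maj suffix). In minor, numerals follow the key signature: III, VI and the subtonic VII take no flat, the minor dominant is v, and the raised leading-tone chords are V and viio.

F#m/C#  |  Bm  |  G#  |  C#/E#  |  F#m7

i64 - iv - V/V - V6 - i7

F#m/C#: root F# is the tonic; minor triad there is i64.
Bm: root B is the subdominant; minor triad there is iv.
G#: a major triad on G#, the applied dominant of V → V/V.
C#/E# has root C#, degree 5 in F# minor, so V6.
F#m7 has root F#, degree 1 in F# minor, so i7.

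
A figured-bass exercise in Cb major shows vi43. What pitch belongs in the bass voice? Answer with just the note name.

vi in Cb major has root Ab; the chord is Ab-Cb-Eb-Gb.
The figure 43 means second inversion — the fifth is in the bass.

Eb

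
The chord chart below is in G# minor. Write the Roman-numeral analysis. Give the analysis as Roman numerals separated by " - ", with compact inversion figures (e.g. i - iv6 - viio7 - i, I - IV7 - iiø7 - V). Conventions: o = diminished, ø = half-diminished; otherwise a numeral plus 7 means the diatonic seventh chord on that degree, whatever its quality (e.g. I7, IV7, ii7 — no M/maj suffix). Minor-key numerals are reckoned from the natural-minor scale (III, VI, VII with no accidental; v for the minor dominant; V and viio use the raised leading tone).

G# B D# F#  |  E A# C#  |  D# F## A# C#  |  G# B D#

i7 - iio64 - V7 - i

G#-B-D#-F#: minor seventh chord on G# = scale degree 1 → i7.
E-A#-C#: root A# is the supertonic; diminished triad there is iio64.
D#-F##-A#-C# has root D#, degree 5 in G# minor, so V7.
G#-B-D#: minor triad on G# = scale degree 1 → i.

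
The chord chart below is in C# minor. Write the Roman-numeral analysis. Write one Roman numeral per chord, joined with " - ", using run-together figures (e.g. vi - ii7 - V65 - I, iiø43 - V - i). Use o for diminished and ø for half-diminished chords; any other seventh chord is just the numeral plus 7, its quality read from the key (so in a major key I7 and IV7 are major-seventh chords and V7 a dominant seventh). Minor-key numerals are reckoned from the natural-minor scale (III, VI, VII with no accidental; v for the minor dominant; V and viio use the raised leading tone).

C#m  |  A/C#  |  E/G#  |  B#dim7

i - VI6 - III6 - viio7

C#m: minor triad on C# = scale degree 1 → i.
A/C# has root A, degree 6 in C# minor, so VI6.
E/G#: root E is the mediant; major triad there is III6.
B#dim7 has root B#, degree 7 in C# minor, so viio7.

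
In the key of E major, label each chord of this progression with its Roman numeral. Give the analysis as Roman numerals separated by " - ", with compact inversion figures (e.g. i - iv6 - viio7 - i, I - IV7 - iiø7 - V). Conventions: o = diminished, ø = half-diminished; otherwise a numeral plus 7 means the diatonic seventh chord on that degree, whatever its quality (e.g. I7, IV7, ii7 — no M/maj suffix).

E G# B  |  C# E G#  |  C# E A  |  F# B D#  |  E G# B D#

I - vi - IV6 - V64 - I7

E-G#-B: root E is the tonic; major triad there is I.
C#-E-G# has root C#, degree 6 in E major, so vi.
C#-E-A: major triad on A = scale degree 4 → IV6.
F#-B-D#: major triad on B = scale degree 5 → V64.
E-G#-B-D#: major seventh chord on E = scale degree 1 → I7.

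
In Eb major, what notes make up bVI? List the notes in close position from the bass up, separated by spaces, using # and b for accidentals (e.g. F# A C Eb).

Cb Eb Gb

bVI is a major triad on the lowered sixth degree, borrowed from the parallel minor. In Eb major that root is Cb.
So the chord is Cb-Eb-Gb, a major triad.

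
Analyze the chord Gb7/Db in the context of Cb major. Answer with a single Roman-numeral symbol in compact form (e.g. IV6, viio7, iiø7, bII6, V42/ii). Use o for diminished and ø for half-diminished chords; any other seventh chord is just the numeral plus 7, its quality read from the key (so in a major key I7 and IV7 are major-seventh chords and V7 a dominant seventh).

The pitches Gb-Bb-Db-Fb form a dominant seventh chord rooted on Gb.
Gb is scale degree 5 in Cb major, and a dominant seventh chord on that degree is written V7.
With Db in the bass the chord is in second inversion, so the figured bass is 43.

V43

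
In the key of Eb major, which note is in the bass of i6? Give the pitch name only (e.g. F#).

i in Eb major has root Eb; the chord is Eb-Gb-Bb.
The figure 6 means first inversion — the third is in the bass.

Gb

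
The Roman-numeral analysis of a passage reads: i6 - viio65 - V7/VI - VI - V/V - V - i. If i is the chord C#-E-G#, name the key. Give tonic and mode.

C# minor

i is given as C#-E-G# — a minor triad with root C#.
If C# is scale degree 1 and the mode makes that degree carry a minor triad, the tonic is C# and the mode is minor.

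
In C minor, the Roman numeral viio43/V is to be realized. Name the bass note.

C

The applied chord viio43/V is rooted on F#: F#-A-C-Eb.
The figure 43 means second inversion — the fifth is in the bass.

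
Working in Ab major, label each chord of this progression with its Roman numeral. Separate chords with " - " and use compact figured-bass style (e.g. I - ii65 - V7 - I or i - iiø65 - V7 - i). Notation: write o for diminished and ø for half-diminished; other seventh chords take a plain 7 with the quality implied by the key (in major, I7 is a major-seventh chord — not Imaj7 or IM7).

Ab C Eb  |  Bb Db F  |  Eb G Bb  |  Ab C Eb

Ab-C-Eb: major triad on Ab = scale degree 1 → I.
Bb-Db-F has root Bb, degree 2 in Ab major, so ii.
Eb-G-Bb: major triad on Eb = scale degree 5 → V.
Ab-C-Eb has root Ab, degree 1 in Ab major, so I.

I - ii - V - I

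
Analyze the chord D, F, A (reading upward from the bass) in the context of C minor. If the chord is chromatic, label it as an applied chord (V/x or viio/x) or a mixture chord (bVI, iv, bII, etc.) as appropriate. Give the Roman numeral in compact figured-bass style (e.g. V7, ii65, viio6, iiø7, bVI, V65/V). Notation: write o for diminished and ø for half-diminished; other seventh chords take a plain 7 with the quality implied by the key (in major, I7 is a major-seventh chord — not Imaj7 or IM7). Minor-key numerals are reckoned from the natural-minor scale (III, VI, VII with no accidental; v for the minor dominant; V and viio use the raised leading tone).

The pitches D-F-A form a minor triad rooted on D.
D is the second degree of C minor. This is the minor supertonic, borrowed from the parallel major (the Dorian ii).

ii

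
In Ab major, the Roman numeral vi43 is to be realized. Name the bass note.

C

vi in Ab major has root F; the chord is F-Ab-C-Eb.
The figure 43 means second inversion — the fifth is in the bass.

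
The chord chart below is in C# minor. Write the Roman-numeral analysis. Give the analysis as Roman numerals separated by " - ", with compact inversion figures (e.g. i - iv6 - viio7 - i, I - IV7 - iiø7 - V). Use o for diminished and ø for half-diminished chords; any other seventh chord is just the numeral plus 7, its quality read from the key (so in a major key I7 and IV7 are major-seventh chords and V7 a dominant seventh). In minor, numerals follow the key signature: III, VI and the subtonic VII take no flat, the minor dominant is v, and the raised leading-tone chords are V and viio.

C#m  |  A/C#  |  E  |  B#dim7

i - VI6 - III - viio7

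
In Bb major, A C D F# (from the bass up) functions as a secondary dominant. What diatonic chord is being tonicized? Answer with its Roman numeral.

The chord is a dominant seventh chord on D.
A dominant resolves down a perfect fifth: D → G. In Bb major, G is scale degree 6, i.e. vi.

vi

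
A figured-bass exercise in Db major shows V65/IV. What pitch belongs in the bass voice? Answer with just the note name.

F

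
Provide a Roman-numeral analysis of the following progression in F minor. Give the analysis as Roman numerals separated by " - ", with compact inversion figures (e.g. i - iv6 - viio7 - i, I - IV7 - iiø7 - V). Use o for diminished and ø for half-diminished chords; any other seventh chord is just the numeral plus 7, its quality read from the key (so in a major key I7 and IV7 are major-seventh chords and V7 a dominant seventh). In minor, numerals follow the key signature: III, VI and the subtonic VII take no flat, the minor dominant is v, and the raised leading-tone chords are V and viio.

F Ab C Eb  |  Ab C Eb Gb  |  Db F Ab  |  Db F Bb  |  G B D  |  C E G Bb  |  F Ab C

F-Ab-C-Eb: minor seventh chord on F = scale degree 1 → i7.
Ab-C-Eb-Gb: chromatic; Ab is V of VI, so V7/VI.
Db-F-Ab has root Db, degree 6 in F minor, so VI.
Db-F-Bb: root Bb is the subdominant; minor triad there is iv6.
G-B-D: chromatic; G is V of V, so V/V.
C-E-G-Bb has root C, degree 5 in F minor, so V7.
F-Ab-C: root F is the tonic; minor triad there is i.

i7 - V7/VI - VI - iv6 - V/V - V7 - i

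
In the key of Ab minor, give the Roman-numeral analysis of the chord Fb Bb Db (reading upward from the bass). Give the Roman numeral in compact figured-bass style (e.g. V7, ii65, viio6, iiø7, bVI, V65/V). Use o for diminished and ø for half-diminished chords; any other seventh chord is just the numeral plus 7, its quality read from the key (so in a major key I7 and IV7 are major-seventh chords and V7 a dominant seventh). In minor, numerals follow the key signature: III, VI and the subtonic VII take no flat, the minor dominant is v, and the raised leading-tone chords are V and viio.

The pitches Bb-Db-Fb form a diminished triad rooted on Bb.
Bb is scale degree 2 in Ab minor, and a diminished triad on that degree is written iio.
With Fb in the bass the chord is in second inversion, so the figured bass is 64.

iio64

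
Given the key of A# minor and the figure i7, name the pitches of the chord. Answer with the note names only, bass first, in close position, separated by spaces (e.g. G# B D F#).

A# C# E# G#

In A# minor, the tonic is A#, and the diatonic chord built there is a minor seventh chord.
That chord is spelled A#-C#-E#-G#.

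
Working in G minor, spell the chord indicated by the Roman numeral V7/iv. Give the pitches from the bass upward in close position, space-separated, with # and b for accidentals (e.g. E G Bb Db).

G B D F

The slash means an applied dominant: we want the dominant of iv. In G minor, iv is C minor, and its dominant is built on G.
Building a dominant seventh chord on G gives G-B-D-F.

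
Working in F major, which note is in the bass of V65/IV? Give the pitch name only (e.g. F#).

A

The applied chord V65/IV is rooted on F: F-A-C-Eb.
The figure 65 means first inversion — the third is in the bass.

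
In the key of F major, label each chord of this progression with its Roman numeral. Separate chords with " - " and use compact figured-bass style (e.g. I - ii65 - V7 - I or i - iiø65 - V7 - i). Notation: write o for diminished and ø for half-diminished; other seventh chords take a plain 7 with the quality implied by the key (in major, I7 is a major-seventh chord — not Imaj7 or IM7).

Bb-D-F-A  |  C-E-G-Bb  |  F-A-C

IV7 - V7 - I

Bb-D-F-A: major seventh chord on Bb = scale degree 4 → IV7.
C-E-G-Bb has root C, degree 5 in F major, so V7.
F-A-C: major triad on F = scale degree 1 → I.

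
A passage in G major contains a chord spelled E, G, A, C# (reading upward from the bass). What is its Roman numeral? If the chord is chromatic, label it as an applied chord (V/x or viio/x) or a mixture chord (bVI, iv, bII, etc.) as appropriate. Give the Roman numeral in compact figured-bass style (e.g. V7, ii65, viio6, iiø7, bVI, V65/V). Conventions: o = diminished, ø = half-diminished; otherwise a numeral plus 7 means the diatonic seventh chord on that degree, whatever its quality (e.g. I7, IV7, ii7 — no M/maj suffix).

Stacked in thirds the chord is A-C#-E-G: a dominant seventh chord on A.
A is not a diatonic chord root with this quality in G major, but it lies a perfect fifth above D (V), so the chord functions as an applied dominant of V.
With E in the bass the chord is in second inversion, so the figured bass is 43.

V43/V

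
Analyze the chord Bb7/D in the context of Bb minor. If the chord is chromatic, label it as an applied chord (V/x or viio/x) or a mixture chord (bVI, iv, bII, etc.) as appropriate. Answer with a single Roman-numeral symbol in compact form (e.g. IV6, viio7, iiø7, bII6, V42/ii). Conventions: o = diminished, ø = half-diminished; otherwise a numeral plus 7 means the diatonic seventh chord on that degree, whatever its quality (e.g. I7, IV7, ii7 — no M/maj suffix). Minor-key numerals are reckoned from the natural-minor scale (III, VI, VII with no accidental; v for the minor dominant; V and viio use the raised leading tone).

Stacked in thirds the chord is Bb-D-F-Ab: a dominant seventh chord on Bb.
Bb is not a diatonic chord root with this quality in Bb minor, but it lies a perfect fifth above Eb (iv), so the chord functions as an applied dominant of iv.
With D in the bass the chord is in first inversion, so the figured bass is 65.

V65/iv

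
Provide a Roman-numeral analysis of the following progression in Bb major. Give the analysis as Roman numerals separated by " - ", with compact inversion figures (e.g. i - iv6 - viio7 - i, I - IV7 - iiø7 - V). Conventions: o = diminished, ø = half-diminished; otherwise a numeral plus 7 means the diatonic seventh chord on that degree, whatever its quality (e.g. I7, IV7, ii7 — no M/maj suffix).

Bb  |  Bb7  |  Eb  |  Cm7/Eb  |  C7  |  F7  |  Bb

I - V7/IV - IV - ii65 - V7/V - V7 - I

Bb: major triad on Bb = scale degree 1 → I.
Bb7 is the secondary dominant of IV (dominant seventh chord on Bb): V7/IV.
Eb: root Eb is the subdominant; major triad there is IV.
Cm7/Eb: minor seventh chord on C = scale degree 2 → ii65.
C7 is the secondary dominant of V (dominant seventh chord on C): V7/V.
F7 has root F, degree 5 in Bb major, so V7.
Bb: root Bb is the tonic; major triad there is I.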